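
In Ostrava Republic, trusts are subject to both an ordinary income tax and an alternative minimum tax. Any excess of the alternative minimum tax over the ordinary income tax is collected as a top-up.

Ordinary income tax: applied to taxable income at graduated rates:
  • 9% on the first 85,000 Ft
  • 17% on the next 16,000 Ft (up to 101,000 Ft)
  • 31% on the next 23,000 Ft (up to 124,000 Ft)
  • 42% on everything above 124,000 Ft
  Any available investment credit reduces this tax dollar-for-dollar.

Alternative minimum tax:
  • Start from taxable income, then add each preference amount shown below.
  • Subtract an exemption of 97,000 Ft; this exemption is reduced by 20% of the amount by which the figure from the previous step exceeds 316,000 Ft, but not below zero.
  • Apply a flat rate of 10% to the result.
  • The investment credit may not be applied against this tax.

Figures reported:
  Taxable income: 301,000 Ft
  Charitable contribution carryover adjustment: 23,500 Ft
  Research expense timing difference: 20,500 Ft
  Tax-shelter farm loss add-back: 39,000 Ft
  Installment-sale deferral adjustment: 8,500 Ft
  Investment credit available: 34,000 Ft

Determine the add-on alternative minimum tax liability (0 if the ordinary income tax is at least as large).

Alternative minimum tax:
  Adjusted income: 301,000 Ft + 23,500 Ft + 20,500 Ft + 39,000 Ft + 8,500 Ft = 392,500 Ft
  Exemption: 97,000 Ft − 20% × (392,500 Ft − 316,000 Ft) = 97,000 Ft − 15,300 Ft = 81,700 Ft
  Base: 392,500 Ft − 81,700 Ft = 310,800 Ft
  310,800 Ft × 10% = 31,080 Ft

Ordinary income tax:
  85,000 Ft × 9% = 7,650 Ft
  16,000 Ft × 17% = 2,720 Ft
  23,000 Ft × 31% = 7,130 Ft
  177,000 Ft × 42% = 74,340 Ft
  → 91,840 Ft
  Less investment credit 34,000 Ft → 57,840 Ft

31,080 Ft ≤ 57,840 Ft, so no add-on is due.

0 Ft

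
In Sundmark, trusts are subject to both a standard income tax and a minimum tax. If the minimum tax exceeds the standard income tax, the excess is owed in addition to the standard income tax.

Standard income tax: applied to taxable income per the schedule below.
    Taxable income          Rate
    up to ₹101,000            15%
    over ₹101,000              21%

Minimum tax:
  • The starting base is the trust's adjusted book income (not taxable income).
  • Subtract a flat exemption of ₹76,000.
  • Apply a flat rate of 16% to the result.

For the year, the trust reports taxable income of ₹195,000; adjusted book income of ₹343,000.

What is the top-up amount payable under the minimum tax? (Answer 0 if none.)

Standard income tax:
  ₹101,000 × 15% = ₹15,150
  ₹94,000 × 21% = ₹19,740
  → ₹34,890

Minimum tax:
  Base (adjusted book income): ₹343,000
  Less exemption ₹76,000 → base ₹267,000
  ₹267,000 × 16% = ₹42,720

Excess of minimum tax over standard income tax: ₹42,720 − ₹34,890 = ₹7,830.

₹7,830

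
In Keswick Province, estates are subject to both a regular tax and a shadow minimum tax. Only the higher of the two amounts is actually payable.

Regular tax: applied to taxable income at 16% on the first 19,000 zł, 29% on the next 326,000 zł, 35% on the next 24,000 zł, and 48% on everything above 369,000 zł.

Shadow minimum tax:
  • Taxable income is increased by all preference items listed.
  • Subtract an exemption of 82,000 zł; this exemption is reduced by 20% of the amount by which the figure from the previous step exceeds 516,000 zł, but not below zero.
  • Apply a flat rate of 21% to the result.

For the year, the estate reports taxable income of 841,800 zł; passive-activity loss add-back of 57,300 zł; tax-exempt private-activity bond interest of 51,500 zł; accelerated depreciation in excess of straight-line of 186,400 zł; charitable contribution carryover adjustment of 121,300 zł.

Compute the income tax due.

Shadow minimum tax:
  Adjusted income: 841,800 zł + 57,300 zł + 51,500 zł + 186,400 zł + 121,300 zł = 1,258,300 zł
  Exemption: 20% × (1,258,300 zł − 516,000 zł) = 148,460 zł ≥ 82,000 zł, so the exemption is fully phased out
  Base: 1,258,300 zł − 0 zł = 1,258,300 zł
  1,258,300 zł × 21% = 264,243 zł

Regular tax:
  19,000 zł × 16% = 3,040 zł
  326,000 zł × 29% = 94,540 zł
  24,000 zł × 35% = 8,400 zł
  472,800 zł × 48% = 226,944 zł
  → 332,924 zł

332,924 zł > 264,243 zł, so the regular tax governs.

332,924 zł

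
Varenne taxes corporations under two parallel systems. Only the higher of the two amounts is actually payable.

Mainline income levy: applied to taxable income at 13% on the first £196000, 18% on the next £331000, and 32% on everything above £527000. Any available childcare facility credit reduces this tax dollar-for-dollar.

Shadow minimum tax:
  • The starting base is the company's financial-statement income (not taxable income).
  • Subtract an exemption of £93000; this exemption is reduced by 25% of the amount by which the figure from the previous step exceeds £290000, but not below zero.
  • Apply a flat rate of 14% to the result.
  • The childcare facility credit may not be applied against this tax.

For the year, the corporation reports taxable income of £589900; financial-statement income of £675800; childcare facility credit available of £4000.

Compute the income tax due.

£101188

Shadow minimum tax:
  Base (financial-statement income): £675800
  Exemption: 25% × (£675800 − £290000) = £96450 ≥ £93000, so the exemption is fully phased out
  Base: £675800 − £0 = £675800
  £675800 × 14% = £94612

Mainline income levy:
  £196000 × 13% = £25480
  £331000 × 18% = £59580
  £62900 × 32% = £20128
  → £105188
  Less childcare facility credit £4000 → £101188

£101188 > £94612, so the mainline income levy governs.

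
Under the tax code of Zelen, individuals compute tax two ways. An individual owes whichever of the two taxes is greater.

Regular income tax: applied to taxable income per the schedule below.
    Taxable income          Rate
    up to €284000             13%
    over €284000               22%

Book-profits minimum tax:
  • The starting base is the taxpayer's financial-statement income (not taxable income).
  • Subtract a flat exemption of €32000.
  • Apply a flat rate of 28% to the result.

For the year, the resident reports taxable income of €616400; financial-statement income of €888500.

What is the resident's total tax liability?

€239820

Book-profits minimum tax:
  Base (financial-statement income): €888500
  Less exemption €32000 → base €856500
  €856500 × 28% = €239820

Regular income tax:
  €284000 × 13% = €36920
  €332400 × 22% = €73128
  → €110048

€239820 > €110048, so the book-profits minimum tax is the binding amount.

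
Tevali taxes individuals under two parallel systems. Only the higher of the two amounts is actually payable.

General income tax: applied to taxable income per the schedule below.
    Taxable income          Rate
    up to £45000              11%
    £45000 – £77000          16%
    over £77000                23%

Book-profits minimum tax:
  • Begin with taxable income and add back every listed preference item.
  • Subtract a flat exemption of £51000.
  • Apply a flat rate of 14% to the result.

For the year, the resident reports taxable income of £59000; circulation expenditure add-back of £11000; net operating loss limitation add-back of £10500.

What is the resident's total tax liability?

£7190

General income tax:
  £45000 × 11% = £4950
  £14000 × 16% = £2240
  → £7190

Book-profits minimum tax:
  Adjusted income: £59000 + £11000 + £10500 = £80500
  Less exemption £51000 → base £29500
  £29500 × 14% = £4130

£7190 > £4130, so the general income tax governs.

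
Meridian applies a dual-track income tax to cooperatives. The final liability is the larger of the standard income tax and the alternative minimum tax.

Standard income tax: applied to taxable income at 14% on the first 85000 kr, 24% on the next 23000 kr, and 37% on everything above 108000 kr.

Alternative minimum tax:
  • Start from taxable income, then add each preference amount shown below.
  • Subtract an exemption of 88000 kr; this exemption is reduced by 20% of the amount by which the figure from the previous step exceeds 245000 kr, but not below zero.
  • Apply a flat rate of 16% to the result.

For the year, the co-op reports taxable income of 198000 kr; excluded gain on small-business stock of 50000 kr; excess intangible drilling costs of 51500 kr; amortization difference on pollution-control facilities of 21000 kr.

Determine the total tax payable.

50720 kr

Standard income tax:
  85000 kr × 14% = 11900 kr
  23000 kr × 24% = 5520 kr
  90000 kr × 37% = 33300 kr
  → 50720 kr

Alternative minimum tax:
  Adjusted income: 198000 kr + 50000 kr + 51500 kr + 21000 kr = 320500 kr
  Exemption: 88000 kr − 20% × (320500 kr − 245000 kr) = 88000 kr − 15100 kr = 72900 kr
  Base: 320500 kr − 72900 kr = 247600 kr
  247600 kr × 16% = 39616 kr

50720 kr > 39616 kr, so the standard income tax governs.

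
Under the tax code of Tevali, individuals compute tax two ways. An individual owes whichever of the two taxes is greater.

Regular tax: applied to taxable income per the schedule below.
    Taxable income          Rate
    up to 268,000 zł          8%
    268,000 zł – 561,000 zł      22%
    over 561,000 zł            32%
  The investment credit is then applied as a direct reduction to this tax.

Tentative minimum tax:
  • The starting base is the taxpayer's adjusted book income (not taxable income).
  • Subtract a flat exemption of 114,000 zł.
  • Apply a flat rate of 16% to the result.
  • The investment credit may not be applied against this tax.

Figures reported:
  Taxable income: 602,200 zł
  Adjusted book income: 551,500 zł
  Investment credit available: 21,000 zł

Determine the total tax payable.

78,084 zł

Tentative minimum tax:
  Base (adjusted book income): 551,500 zł
  Less exemption 114,000 zł → base 437,500 zł
  437,500 zł × 16% = 70,000 zł

Regular tax:
  268,000 zł × 8% = 21,440 zł
  293,000 zł × 22% = 64,460 zł
  41,200 zł × 32% = 13,184 zł
  → 99,084 zł
  Less investment credit 21,000 zł → 78,084 zł

78,084 zł > 70,000 zł, so the regular tax governs.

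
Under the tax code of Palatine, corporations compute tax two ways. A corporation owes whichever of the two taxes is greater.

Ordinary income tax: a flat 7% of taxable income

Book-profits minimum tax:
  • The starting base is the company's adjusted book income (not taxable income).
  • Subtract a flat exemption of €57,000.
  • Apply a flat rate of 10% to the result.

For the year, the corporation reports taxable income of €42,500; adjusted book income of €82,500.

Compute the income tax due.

€2,975

Book-profits minimum tax:
  Base (adjusted book income): €82,500
  Less exemption €57,000 → base €25,500
  €25,500 × 10% = €2,550

Ordinary income tax:
  €42,500 × 7% = €2,975

€2,975 > €2,550, so the ordinary income tax governs.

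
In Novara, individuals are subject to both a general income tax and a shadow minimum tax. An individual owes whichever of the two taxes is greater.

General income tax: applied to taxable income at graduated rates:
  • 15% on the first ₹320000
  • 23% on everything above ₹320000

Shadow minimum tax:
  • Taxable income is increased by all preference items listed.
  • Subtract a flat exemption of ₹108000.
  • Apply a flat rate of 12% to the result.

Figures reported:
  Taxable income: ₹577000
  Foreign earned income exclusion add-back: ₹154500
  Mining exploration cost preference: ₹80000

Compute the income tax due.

₹107110

General income tax:
  ₹320000 × 15% = ₹48000
  ₹257000 × 23% = ₹59110
  → ₹107110

Shadow minimum tax:
  Adjusted income: ₹577000 + ₹154500 + ₹80000 = ₹811500
  Less exemption ₹108000 → base ₹703500
  ₹703500 × 12% = ₹84420

₹107110 > ₹84420, so the general income tax governs.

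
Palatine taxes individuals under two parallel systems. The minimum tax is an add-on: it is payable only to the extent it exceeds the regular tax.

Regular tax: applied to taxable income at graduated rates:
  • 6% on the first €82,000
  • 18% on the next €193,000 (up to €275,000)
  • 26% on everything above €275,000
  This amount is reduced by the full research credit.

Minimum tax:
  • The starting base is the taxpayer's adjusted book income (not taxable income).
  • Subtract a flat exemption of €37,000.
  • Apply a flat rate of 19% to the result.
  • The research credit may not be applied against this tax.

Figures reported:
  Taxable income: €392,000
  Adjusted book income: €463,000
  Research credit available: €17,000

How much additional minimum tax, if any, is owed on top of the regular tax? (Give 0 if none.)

€27,860

Regular tax:
  €82,000 × 6% = €4,920
  €193,000 × 18% = €34,740
  €117,000 × 26% = €30,420
  → €70,080
  Less research credit €17,000 → €53,080

Minimum tax:
  Base (adjusted book income): €463,000
  Less exemption €37,000 → base €426,000
  €426,000 × 19% = €80,940

Excess of minimum tax over regular tax: €80,940 − €53,080 = €27,860.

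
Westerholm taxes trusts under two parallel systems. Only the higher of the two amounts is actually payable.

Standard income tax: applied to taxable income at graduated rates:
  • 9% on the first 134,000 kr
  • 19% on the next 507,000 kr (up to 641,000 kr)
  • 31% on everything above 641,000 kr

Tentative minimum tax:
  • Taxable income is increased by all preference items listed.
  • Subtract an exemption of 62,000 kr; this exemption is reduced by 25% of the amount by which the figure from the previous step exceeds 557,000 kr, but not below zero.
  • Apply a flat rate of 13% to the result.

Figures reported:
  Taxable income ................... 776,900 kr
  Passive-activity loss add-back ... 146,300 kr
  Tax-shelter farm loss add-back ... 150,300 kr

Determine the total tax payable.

Tentative minimum tax:
  Adjusted income: 776,900 kr + 146,300 kr + 150,300 kr = 1,073,500 kr
  Exemption: 25% × (1,073,500 kr − 557,000 kr) = 129,125 kr ≥ 62,000 kr, so the exemption is fully phased out
  Base: 1,073,500 kr − 0 kr = 1,073,500 kr
  1,073,500 kr × 13% = 139,555 kr

Standard income tax:
  134,000 kr × 9% = 12,060 kr
  507,000 kr × 19% = 96,330 kr
  135,900 kr × 31% = 42,129 kr
  → 150,519 kr

150,519 kr > 139,555 kr, so the standard income tax governs.

150,519 kr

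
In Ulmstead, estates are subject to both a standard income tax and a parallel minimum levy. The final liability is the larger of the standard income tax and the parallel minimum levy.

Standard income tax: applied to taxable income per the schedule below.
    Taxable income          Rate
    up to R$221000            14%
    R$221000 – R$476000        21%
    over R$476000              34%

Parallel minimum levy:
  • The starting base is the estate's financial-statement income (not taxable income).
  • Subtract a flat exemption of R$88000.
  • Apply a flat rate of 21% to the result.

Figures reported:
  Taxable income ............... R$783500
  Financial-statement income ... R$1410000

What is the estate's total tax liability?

R$277620

Parallel minimum levy:
  Base (financial-statement income): R$1410000
  Less exemption R$88000 → base R$1322000
  R$1322000 × 21% = R$277620

Standard income tax:
  R$221000 × 14% = R$30940
  R$255000 × 21% = R$53550
  R$307500 × 34% = R$104550
  → R$189040

R$277620 > R$189040, so the parallel minimum levy is the binding amount.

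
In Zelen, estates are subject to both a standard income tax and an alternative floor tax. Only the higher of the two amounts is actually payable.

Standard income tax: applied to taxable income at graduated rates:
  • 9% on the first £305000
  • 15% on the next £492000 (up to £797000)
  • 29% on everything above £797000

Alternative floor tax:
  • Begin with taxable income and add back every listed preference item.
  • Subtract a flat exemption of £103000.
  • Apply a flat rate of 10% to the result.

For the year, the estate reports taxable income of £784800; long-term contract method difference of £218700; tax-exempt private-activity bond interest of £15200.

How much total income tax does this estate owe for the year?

Alternative floor tax:
  Adjusted income: £784800 + £218700 + £15200 = £1018700
  Less exemption £103000 → base £915700
  £915700 × 10% = £91570

Standard income tax:
  £305000 × 9% = £27450
  £479800 × 15% = £71970
  → £99420

£99420 > £91570, so the standard income tax governs.

£99420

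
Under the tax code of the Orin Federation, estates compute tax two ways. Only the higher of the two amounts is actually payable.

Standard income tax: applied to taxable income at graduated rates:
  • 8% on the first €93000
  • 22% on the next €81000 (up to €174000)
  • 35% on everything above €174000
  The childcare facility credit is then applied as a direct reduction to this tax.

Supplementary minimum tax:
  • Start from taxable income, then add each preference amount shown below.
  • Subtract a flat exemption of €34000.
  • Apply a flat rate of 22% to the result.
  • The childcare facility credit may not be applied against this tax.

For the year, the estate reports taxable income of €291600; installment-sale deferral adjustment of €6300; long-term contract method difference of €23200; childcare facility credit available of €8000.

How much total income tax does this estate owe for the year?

Supplementary minimum tax:
  Adjusted income: €291600 + €6300 + €23200 = €321100
  Less exemption €34000 → base €287100
  €287100 × 22% = €63162

Standard income tax:
  €93000 × 8% = €7440
  €81000 × 22% = €17820
  €117600 × 35% = €41160
  → €66420
  Less childcare facility credit €8000 → €58420

€63162 > €58420, so the supplementary minimum tax is the binding amount.

€63162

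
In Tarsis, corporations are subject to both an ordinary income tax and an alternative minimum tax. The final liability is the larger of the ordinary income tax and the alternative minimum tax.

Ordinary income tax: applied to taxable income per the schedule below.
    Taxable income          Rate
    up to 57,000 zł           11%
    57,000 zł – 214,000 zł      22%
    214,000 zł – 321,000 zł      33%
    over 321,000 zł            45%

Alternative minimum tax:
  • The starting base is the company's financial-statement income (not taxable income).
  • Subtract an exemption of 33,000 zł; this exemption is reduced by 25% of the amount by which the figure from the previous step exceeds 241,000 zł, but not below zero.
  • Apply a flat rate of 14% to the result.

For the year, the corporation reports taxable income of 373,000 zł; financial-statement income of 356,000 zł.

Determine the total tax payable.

99,520 zł

Alternative minimum tax:
  Base (financial-statement income): 356,000 zł
  Exemption: 33,000 zł − 25% × (356,000 zł − 241,000 zł) = 33,000 zł − 28,750 zł = 4,250 zł
  Base: 356,000 zł − 4,250 zł = 351,750 zł
  351,750 zł × 14% = 49,245 zł

Ordinary income tax:
  57,000 zł × 11% = 6,270 zł
  157,000 zł × 22% = 34,540 zł
  107,000 zł × 33% = 35,310 zł
  52,000 zł × 45% = 23,400 zł
  → 99,520 zł

99,520 zł > 49,245 zł, so the ordinary income tax governs.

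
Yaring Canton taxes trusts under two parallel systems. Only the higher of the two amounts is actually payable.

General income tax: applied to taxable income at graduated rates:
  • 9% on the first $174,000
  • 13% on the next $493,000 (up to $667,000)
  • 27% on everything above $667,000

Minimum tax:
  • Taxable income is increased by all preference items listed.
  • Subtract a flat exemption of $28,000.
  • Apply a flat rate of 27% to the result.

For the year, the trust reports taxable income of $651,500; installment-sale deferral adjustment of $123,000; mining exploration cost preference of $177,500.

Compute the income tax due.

$249,480

General income tax:
  $174,000 × 9% = $15,660
  $477,500 × 13% = $62,075
  → $77,735

Minimum tax:
  Adjusted income: $651,500 + $123,000 + $177,500 = $952,000
  Less exemption $28,000 → base $924,000
  $924,000 × 27% = $249,480

$249,480 > $77,735, so the minimum tax is the binding amount.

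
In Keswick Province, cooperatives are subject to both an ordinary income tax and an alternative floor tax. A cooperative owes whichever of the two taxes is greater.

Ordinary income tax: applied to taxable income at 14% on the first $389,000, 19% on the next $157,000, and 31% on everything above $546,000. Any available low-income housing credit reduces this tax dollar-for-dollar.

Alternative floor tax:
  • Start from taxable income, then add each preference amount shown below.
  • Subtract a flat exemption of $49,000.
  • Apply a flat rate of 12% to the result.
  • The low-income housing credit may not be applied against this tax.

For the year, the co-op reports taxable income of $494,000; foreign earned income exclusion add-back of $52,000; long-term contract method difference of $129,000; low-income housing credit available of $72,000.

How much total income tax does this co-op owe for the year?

Alternative floor tax:
  Adjusted income: $494,000 + $52,000 + $129,000 = $675,000
  Less exemption $49,000 → base $626,000
  $626,000 × 12% = $75,120

Ordinary income tax:
  $389,000 × 14% = $54,460
  $105,000 × 19% = $19,950
  → $74,410
  Less low-income housing credit $72,000 → $2,410

$75,120 > $2,410, so the alternative floor tax is the binding amount.

$75,120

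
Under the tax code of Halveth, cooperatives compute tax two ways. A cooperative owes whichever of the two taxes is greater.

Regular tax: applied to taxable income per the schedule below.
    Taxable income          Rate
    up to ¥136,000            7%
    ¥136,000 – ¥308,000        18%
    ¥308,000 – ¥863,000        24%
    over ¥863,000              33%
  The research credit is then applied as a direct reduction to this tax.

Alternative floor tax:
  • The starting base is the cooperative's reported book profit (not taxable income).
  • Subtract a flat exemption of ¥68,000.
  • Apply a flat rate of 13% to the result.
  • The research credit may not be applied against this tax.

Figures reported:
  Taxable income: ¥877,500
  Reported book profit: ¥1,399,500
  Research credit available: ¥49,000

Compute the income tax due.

¥173,095

Regular tax:
  ¥136,000 × 7% = ¥9,520
  ¥172,000 × 18% = ¥30,960
  ¥555,000 × 24% = ¥133,200
  ¥14,500 × 33% = ¥4,785
  → ¥178,465
  Less research credit ¥49,000 → ¥129,465

Alternative floor tax:
  Base (reported book profit): ¥1,399,500
  Less exemption ¥68,000 → base ¥1,331,500
  ¥1,331,500 × 13% = ¥173,095

¥173,095 > ¥129,465, so the alternative floor tax is the binding amount.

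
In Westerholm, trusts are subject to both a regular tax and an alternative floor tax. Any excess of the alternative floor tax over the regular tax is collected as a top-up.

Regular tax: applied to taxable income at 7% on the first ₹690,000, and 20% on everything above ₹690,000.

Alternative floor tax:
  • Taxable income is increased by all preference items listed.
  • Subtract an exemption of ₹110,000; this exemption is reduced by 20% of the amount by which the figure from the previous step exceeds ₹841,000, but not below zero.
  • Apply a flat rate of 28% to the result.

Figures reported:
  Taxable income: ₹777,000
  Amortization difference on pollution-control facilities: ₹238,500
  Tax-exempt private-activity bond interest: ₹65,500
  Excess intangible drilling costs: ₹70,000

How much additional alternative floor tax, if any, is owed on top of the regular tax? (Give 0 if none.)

₹243,140

Regular tax:
  ₹690,000 × 7% = ₹48,300
  ₹87,000 × 20% = ₹17,400
  → ₹65,700

Alternative floor tax:
  Adjusted income: ₹777,000 + ₹238,500 + ₹65,500 + ₹70,000 = ₹1,151,000
  Exemption: ₹110,000 − 20% × (₹1,151,000 − ₹841,000) = ₹110,000 − ₹62,000 = ₹48,000
  Base: ₹1,151,000 − ₹48,000 = ₹1,103,000
  ₹1,103,000 × 28% = ₹308,840

Excess of alternative floor tax over regular tax: ₹308,840 − ₹65,700 = ₹243,140.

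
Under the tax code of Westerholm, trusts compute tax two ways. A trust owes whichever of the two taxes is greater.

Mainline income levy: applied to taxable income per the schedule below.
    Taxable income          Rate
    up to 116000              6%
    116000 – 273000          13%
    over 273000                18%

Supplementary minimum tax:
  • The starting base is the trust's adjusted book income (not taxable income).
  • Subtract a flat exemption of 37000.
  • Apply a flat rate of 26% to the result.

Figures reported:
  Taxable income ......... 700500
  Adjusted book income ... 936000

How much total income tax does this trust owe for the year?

233740

Mainline income levy:
  116000 × 6% = 6960
  157000 × 13% = 20410
  427500 × 18% = 76950
  → 104320

Supplementary minimum tax:
  Base (adjusted book income): 936000
  Less exemption 37000 → base 899000
  899000 × 26% = 233740

233740 > 104320, so the supplementary minimum tax is the binding amount.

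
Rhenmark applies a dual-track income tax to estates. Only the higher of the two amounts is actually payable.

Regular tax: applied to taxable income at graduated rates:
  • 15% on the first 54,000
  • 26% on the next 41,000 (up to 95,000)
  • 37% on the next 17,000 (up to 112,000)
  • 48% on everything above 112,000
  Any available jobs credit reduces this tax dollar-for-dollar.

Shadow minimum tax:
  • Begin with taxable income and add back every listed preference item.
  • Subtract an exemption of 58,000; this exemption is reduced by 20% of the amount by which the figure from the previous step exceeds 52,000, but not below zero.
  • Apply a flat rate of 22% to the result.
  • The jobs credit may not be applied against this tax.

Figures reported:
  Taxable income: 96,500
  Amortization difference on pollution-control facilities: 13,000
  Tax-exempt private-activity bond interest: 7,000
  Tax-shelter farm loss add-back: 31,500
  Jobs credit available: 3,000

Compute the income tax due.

24,024

Regular tax:
  54,000 × 15% = 8,100
  41,000 × 26% = 10,660
  1,500 × 37% = 555
  → 19,315
  Less jobs credit 3,000 → 16,315

Shadow minimum tax:
  Adjusted income: 96,500 + 13,000 + 7,000 + 31,500 = 148,000
  Exemption: 58,000 − 20% × (148,000 − 52,000) = 58,000 − 19,200 = 38,800
  Base: 148,000 − 38,800 = 109,200
  109,200 × 22% = 24,024

24,024 > 16,315, so the shadow minimum tax is the binding amount.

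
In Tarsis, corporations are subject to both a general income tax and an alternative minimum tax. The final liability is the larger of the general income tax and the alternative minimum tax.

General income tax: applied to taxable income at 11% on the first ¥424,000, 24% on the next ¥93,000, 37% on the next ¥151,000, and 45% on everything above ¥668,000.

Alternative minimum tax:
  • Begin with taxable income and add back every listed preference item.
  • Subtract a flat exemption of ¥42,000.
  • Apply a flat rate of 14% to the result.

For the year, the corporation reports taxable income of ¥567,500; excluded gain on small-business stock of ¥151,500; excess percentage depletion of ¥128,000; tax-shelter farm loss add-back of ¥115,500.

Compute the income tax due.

¥128,870

General income tax:
  ¥424,000 × 11% = ¥46,640
  ¥93,000 × 24% = ¥22,320
  ¥50,500 × 37% = ¥18,685
  → ¥87,645

Alternative minimum tax:
  Adjusted income: ¥567,500 + ¥151,500 + ¥128,000 + ¥115,500 = ¥962,500
  Less exemption ¥42,000 → base ¥920,500
  ¥920,500 × 14% = ¥128,870

¥128,870 > ¥87,645, so the alternative minimum tax is the binding amount.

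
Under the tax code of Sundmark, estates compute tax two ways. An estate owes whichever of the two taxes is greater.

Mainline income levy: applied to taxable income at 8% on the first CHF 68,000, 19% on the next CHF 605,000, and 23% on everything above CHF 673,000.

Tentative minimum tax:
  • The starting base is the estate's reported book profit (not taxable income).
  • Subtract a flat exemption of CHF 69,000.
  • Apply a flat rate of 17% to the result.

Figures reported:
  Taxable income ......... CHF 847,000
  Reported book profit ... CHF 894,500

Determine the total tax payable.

CHF 160,410

Mainline income levy:
  CHF 68,000 × 8% = CHF 5,440
  CHF 605,000 × 19% = CHF 114,950
  CHF 174,000 × 23% = CHF 40,020
  → CHF 160,410

Tentative minimum tax:
  Base (reported book profit): CHF 894,500
  Less exemption CHF 69,000 → base CHF 825,500
  CHF 825,500 × 17% = CHF 140,335

CHF 160,410 > CHF 140,335, so the mainline income levy governs.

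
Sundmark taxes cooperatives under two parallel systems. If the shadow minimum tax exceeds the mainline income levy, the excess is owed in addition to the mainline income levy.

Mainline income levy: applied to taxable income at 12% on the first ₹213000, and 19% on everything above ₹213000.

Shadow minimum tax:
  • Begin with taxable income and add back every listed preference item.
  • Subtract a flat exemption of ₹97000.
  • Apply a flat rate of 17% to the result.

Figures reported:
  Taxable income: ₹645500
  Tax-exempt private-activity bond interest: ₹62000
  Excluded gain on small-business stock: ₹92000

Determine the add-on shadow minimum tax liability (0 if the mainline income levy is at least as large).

Shadow minimum tax:
  Adjusted income: ₹645500 + ₹62000 + ₹92000 = ₹799500
  Less exemption ₹97000 → base ₹702500
  ₹702500 × 17% = ₹119425

Mainline income levy:
  ₹213000 × 12% = ₹25560
  ₹432500 × 19% = ₹82175
  → ₹107735

Excess of shadow minimum tax over mainline income levy: ₹119425 − ₹107735 = ₹11690.

₹11690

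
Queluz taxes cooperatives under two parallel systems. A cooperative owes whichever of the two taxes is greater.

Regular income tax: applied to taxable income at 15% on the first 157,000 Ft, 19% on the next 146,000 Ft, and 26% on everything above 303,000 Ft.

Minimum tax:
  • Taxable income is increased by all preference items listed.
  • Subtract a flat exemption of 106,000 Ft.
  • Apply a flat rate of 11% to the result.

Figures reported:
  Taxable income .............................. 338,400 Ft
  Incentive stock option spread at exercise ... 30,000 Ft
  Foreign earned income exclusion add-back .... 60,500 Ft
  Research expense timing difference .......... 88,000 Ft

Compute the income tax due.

60,494 Ft

Regular income tax:
  157,000 Ft × 15% = 23,550 Ft
  146,000 Ft × 19% = 27,740 Ft
  35,400 Ft × 26% = 9,204 Ft
  → 60,494 Ft

Minimum tax:
  Adjusted income: 338,400 Ft + 30,000 Ft + 60,500 Ft + 88,000 Ft = 516,900 Ft
  Less exemption 106,000 Ft → base 410,900 Ft
  410,900 Ft × 11% = 45,199 Ft

60,494 Ft > 45,199 Ft, so the regular income tax governs.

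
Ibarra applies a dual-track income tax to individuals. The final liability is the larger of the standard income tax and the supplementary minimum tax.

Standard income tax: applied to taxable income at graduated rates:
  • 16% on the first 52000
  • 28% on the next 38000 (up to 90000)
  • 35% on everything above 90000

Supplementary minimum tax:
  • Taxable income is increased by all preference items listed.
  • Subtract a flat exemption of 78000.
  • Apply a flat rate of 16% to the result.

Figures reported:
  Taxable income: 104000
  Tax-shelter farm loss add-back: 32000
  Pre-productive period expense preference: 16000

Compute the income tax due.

23860

Standard income tax:
  52000 × 16% = 8320
  38000 × 28% = 10640
  14000 × 35% = 4900
  → 23860

Supplementary minimum tax:
  Adjusted income: 104000 + 32000 + 16000 = 152000
  Less exemption 78000 → base 74000
  74000 × 16% = 11840

23860 > 11840, so the standard income tax governs.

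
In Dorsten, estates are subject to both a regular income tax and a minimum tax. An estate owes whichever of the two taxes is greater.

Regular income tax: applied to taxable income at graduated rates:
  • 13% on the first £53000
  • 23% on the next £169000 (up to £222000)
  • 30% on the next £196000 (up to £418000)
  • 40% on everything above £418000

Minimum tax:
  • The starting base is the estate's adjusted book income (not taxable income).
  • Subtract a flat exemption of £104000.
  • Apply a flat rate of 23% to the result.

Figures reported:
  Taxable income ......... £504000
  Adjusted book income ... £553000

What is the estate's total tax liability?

Regular income tax:
  £53000 × 13% = £6890
  £169000 × 23% = £38870
  £196000 × 30% = £58800
  £86000 × 40% = £34400
  → £138960

Minimum tax:
  Base (adjusted book income): £553000
  Less exemption £104000 → base £449000
  £449000 × 23% = £103270

£138960 > £103270, so the regular income tax governs.

£138960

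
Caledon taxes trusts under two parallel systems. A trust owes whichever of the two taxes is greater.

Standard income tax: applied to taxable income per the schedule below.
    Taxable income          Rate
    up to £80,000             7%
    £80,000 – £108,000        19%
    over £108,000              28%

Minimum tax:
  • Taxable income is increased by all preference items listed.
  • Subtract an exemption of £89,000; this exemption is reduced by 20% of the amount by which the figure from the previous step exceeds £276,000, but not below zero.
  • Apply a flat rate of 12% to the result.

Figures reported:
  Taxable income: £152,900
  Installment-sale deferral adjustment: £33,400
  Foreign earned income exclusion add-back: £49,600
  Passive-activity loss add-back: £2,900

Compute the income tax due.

£23,492

Minimum tax:
  Adjusted income: £152,900 + £33,400 + £49,600 + £2,900 = £238,800
  Exemption: £238,800 ≤ £276,000, so full £89,000 applies
  Base: £238,800 − £89,000 = £149,800
  £149,800 × 12% = £17,976

Standard income tax:
  £80,000 × 7% = £5,600
  £28,000 × 19% = £5,320
  £44,900 × 28% = £12,572
  → £23,492

£23,492 > £17,976, so the standard income tax governs.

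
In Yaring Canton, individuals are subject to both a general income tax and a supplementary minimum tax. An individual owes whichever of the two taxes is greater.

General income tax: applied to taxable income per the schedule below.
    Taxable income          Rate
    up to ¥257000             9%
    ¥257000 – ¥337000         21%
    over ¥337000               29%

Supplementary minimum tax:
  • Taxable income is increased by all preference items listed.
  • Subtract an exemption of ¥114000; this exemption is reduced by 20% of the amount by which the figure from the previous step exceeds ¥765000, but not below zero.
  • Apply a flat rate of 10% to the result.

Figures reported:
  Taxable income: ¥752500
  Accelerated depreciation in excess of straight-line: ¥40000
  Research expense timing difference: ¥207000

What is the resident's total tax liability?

¥160425

Supplementary minimum tax:
  Adjusted income: ¥752500 + ¥40000 + ¥207000 = ¥999500
  Exemption: ¥114000 − 20% × (¥999500 − ¥765000) = ¥114000 − ¥46900 = ¥67100
  Base: ¥999500 − ¥67100 = ¥932400
  ¥932400 × 10% = ¥93240

General income tax:
  ¥257000 × 9% = ¥23130
  ¥80000 × 21% = ¥16800
  ¥415500 × 29% = ¥120495
  → ¥160425

¥160425 > ¥93240, so the general income tax governs.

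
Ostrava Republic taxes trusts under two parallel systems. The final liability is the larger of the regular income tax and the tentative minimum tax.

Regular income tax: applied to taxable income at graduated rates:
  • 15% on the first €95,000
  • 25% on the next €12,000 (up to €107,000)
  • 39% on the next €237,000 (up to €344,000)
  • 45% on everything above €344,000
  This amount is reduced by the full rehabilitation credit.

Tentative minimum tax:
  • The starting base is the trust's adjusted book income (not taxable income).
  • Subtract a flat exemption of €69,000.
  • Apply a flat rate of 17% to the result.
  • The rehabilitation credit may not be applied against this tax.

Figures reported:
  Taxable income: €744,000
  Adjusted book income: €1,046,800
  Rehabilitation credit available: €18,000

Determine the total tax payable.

Tentative minimum tax:
  Base (adjusted book income): €1,046,800
  Less exemption €69,000 → base €977,800
  €977,800 × 17% = €166,226

Regular income tax:
  €95,000 × 15% = €14,250
  €12,000 × 25% = €3,000
  €237,000 × 39% = €92,430
  €400,000 × 45% = €180,000
  → €289,680
  Less rehabilitation credit €18,000 → €271,680

€271,680 > €166,226, so the regular income tax governs.

€271,680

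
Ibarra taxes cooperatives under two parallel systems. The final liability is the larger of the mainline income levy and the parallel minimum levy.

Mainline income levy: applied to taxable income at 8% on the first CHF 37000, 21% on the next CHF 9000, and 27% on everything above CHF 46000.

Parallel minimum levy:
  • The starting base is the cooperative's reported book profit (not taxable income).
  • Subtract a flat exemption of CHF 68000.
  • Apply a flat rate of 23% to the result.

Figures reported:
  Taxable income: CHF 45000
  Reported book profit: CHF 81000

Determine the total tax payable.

Parallel minimum levy:
  Base (reported book profit): CHF 81000
  Less exemption CHF 68000 → base CHF 13000
  CHF 13000 × 23% = CHF 2990

Mainline income levy:
  CHF 37000 × 8% = CHF 2960
  CHF 8000 × 21% = CHF 1680
  → CHF 4640

CHF 4640 > CHF 2990, so the mainline income levy governs.

CHF 4640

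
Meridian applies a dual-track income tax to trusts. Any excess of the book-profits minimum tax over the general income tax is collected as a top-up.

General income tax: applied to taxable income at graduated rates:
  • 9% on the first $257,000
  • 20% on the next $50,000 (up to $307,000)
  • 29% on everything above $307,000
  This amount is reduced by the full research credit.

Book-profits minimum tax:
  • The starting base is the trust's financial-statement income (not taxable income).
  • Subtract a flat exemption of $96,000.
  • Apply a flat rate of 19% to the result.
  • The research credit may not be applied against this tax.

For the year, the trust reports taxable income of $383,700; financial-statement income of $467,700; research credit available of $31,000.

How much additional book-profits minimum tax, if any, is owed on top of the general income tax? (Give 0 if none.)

$46,250

Book-profits minimum tax:
  Base (financial-statement income): $467,700
  Less exemption $96,000 → base $371,700
  $371,700 × 19% = $70,623

General income tax:
  $257,000 × 9% = $23,130
  $50,000 × 20% = $10,000
  $76,700 × 29% = $22,243
  → $55,373
  Less research credit $31,000 → $24,373

Excess of book-profits minimum tax over general income tax: $70,623 − $24,373 = $46,250.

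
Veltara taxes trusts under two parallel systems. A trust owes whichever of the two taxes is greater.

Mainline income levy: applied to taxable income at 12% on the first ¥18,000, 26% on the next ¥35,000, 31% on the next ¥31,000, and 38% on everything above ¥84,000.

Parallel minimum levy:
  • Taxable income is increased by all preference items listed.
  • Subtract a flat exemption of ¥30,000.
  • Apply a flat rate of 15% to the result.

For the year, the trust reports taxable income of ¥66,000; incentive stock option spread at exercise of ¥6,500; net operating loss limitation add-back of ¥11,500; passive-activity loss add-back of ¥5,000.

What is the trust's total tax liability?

Parallel minimum levy:
  Adjusted income: ¥66,000 + ¥6,500 + ¥11,500 + ¥5,000 = ¥89,000
  Less exemption ¥30,000 → base ¥59,000
  ¥59,000 × 15% = ¥8,850

Mainline income levy:
  ¥18,000 × 12% = ¥2,160
  ¥35,000 × 26% = ¥9,100
  ¥13,000 × 31% = ¥4,030
  → ¥15,290

¥15,290 > ¥8,850, so the mainline income levy governs.

¥15,290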